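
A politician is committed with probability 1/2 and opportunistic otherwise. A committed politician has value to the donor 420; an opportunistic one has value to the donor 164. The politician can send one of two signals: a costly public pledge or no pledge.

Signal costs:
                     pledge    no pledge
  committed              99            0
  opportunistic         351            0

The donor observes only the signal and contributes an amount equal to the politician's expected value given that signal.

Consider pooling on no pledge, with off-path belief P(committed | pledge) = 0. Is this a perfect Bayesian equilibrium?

At the pooled signal (no pledge) the donor holds the prior 1/2 and pays 1/2·420 + 1/2·164 = 292. Off-path (pledge) belief 0 gives 0·420 + 1·164 = 164.
Committed: no pledge gives 292 − 0 = 292; pledge gives 164 − 99 = 65. Stays. ✓
Opportunistic: no pledge gives 292 − 0 = 292; pledge gives 164 − 351 = -187. Stays. ✓

Yes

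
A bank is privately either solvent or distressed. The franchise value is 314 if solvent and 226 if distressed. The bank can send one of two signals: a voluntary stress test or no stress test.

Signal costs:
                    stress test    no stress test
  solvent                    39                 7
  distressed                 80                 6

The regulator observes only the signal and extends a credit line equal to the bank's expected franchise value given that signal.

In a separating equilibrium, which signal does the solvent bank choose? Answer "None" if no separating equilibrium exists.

Try solvent → stress test, distressed → no stress test:
  If types separate, stress test earns payment 314 and no stress test earns 226.
  Solvent: stress test gives 314 − 39 = 275; no stress test gives 226 − 7 = 219. No deviation. ✓
  Distressed: no stress test gives 226 − 6 = 220; stress test gives 314 − 80 = 234. Would deviate. ✗
Try solvent → no stress test, distressed → stress test:
  If types separate, no stress test earns payment 314 and stress test earns 226.
  Solvent: no stress test gives 314 − 7 = 307; stress test gives 226 − 39 = 187. No deviation. ✓
  Distressed: stress test gives 226 − 80 = 146; no stress test gives 314 − 6 = 308. Would deviate. ✗
Neither assignment is incentive-compatible.

None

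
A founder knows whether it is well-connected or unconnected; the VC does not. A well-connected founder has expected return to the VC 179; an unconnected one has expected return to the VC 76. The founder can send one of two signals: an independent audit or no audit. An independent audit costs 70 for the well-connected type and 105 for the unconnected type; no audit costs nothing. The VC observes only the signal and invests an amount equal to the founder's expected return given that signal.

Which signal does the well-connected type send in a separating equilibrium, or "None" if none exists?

audit

Try well-connected → audit, unconnected → no audit:
  If types separate, audit earns payment 179 and no audit earns 76.
  Well-connected: audit gives 179 − 70 = 109; no audit gives 76 − 0 = 76. No deviation. ✓
  Unconnected: no audit gives 76 − 0 = 76; audit gives 179 − 105 = 74. No deviation. ✓
Both hold — the well-connected type sends audit.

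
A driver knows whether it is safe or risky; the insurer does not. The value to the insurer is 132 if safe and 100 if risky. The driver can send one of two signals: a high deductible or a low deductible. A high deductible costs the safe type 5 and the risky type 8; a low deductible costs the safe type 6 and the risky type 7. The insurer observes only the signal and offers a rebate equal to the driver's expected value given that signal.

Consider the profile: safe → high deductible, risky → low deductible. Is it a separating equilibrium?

Under separation the insurer infers type exactly: high deductible → safe (pays 132), low deductible → risky (pays 100).
Safe: high deductible gives 132 − 5 = 127; low deductible gives 100 − 6 = 94. No deviation. ✓
Risky: low deductible gives 100 − 7 = 93; high deductible gives 132 − 8 = 124. Would deviate. ✗

No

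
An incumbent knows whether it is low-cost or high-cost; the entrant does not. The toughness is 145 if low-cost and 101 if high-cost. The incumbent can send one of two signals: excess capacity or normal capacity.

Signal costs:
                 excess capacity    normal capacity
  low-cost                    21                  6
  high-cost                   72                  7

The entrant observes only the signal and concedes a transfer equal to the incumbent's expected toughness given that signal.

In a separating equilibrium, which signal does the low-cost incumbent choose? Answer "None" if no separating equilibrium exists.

Try low-cost → excess capacity, high-cost → normal capacity:
  If types separate, excess capacity earns payment 145 and normal capacity earns 101.
  Low-cost: excess capacity gives 145 − 21 = 124; normal capacity gives 101 − 6 = 95. No deviation. ✓
  High-cost: normal capacity gives 101 − 7 = 94; excess capacity gives 145 − 72 = 73. No deviation. ✓
Both hold — the low-cost type sends excess capacity.

excess capacity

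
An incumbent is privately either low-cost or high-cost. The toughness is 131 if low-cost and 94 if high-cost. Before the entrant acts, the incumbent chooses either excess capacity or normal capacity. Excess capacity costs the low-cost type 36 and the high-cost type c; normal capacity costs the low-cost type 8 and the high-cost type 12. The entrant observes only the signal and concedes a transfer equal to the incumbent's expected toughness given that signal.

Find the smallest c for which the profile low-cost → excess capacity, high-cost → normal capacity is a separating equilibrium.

49

Under separation: excess capacity → low-cost (pays 131); normal capacity → high-cost (pays 94).
Low-cost: 131 − 36 = 95 ≥ 94 − 8 = 86. Holds regardless of c. ✓
High-cost: 94 − 12 ≥ 131 − c, so c ≥ 131 − 82 = 49.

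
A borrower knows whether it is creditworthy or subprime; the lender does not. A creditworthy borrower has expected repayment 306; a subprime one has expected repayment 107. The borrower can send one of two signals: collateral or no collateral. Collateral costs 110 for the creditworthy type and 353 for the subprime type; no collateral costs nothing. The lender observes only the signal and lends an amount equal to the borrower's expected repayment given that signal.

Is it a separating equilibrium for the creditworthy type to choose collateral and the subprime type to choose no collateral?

Yes

If types separate, collateral earns payment 306 and no collateral earns 107.
Creditworthy: collateral gives 306 − 110 = 196; no collateral gives 107 − 0 = 107. No deviation. ✓
Subprime: no collateral gives 107 − 0 = 107; collateral gives 306 − 353 = -47. No deviation. ✓
Both incentive constraints hold.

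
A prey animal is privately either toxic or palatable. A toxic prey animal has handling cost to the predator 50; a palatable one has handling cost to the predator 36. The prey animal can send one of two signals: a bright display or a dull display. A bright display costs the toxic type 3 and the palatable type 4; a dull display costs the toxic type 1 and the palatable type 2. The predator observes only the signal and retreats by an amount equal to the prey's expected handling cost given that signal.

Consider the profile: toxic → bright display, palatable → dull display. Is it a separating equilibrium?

Under separation the predator infers type exactly: bright display → toxic (pays 50), dull display → palatable (pays 36).
Toxic: bright display gives 50 − 3 = 47; dull display gives 36 − 1 = 35. No deviation. ✓
Palatable: dull display gives 36 − 2 = 34; bright display gives 50 − 4 = 46. Would deviate. ✗

No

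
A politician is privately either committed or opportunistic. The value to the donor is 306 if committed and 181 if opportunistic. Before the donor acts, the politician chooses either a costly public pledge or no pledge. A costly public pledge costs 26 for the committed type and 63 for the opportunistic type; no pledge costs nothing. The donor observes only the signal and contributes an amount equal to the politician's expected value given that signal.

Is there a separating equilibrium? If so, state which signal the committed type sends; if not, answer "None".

None

Try committed → pledge, opportunistic → no pledge:
  If types separate, pledge earns payment 306 and no pledge earns 181.
  Committed: pledge gives 306 − 26 = 280; no pledge gives 181 − 0 = 181. No deviation. ✓
  Opportunistic: no pledge gives 181 − 0 = 181; pledge gives 306 − 63 = 243. Would deviate. ✗
Try committed → no pledge, opportunistic → pledge:
  If types separate, no pledge earns payment 306 and pledge earns 181.
  Committed: no pledge gives 306 − 0 = 306; pledge gives 181 − 26 = 155. No deviation. ✓
  Opportunistic: pledge gives 181 − 63 = 118; no pledge gives 306 − 0 = 306. Would deviate. ✗
Neither assignment is incentive-compatible.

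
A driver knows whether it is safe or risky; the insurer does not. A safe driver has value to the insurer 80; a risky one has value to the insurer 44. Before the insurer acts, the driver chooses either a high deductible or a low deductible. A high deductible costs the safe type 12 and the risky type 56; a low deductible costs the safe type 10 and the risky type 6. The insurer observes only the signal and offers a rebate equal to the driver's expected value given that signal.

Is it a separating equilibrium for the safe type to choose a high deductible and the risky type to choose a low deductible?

Under separation the insurer infers type exactly: high deductible → safe (pays 80), low deductible → risky (pays 44).
Safe: high deductible gives 80 − 12 = 68; low deductible gives 44 − 10 = 34. No deviation. ✓
Risky: low deductible gives 44 − 6 = 38; high deductible gives 80 − 56 = 24. No deviation. ✓
Neither type gains from mimicking the other.

Yes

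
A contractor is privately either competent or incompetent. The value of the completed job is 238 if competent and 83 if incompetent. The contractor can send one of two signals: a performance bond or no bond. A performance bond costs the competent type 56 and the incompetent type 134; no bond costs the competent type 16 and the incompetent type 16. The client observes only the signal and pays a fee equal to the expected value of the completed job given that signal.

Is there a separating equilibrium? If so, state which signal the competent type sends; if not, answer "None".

None

Try competent → bond, incompetent → no bond:
  If types separate, bond earns payment 238 and no bond earns 83.
  Competent: bond gives 238 − 56 = 182; no bond gives 83 − 16 = 67. No deviation. ✓
  Incompetent: no bond gives 83 − 16 = 67; bond gives 238 − 134 = 104. Would deviate. ✗
Try competent → no bond, incompetent → bond:
  If types separate, no bond earns payment 238 and bond earns 83.
  Competent: no bond gives 238 − 16 = 222; bond gives 83 − 56 = 27. No deviation. ✓
  Incompetent: bond gives 83 − 134 = -51; no bond gives 238 − 16 = 222. Would deviate. ✗
Neither assignment is incentive-compatible.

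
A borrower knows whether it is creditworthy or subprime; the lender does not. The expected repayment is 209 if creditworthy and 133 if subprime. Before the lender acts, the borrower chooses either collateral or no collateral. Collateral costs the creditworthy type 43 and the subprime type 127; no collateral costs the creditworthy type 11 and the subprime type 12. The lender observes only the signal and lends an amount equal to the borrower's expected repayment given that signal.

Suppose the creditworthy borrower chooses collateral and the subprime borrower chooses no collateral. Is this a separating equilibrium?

Yes

If types separate, collateral earns payment 209 and no collateral earns 133.
Creditworthy: collateral gives 209 − 43 = 166; no collateral gives 133 − 11 = 122. No deviation. ✓
Subprime: no collateral gives 133 − 12 = 121; collateral gives 209 − 127 = 82. No deviation. ✓
Both incentive constraints hold.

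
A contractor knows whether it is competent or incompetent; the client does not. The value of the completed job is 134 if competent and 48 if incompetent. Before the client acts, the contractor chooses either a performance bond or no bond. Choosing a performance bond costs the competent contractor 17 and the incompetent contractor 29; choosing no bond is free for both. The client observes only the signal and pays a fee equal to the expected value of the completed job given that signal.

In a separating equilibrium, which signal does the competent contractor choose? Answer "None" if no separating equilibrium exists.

None

Try competent → bond, incompetent → no bond:
  If types separate, bond earns payment 134 and no bond earns 48.
  Competent: bond gives 134 − 17 = 117; no bond gives 48 − 0 = 48. No deviation. ✓
  Incompetent: no bond gives 48 − 0 = 48; bond gives 134 − 29 = 105. Would deviate. ✗
Try competent → no bond, incompetent → bond:
  If types separate, no bond earns payment 134 and bond earns 48.
  Competent: no bond gives 134 − 0 = 134; bond gives 48 − 17 = 31. No deviation. ✓
  Incompetent: bond gives 48 − 29 = 19; no bond gives 134 − 0 = 134. Would deviate. ✗
Neither assignment is incentive-compatible.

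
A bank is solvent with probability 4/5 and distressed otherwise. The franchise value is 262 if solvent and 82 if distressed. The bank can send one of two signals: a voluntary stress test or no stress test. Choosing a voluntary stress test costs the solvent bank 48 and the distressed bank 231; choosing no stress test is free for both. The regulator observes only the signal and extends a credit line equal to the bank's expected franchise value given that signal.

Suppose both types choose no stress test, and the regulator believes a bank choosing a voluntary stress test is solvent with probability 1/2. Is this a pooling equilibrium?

At the pooled signal (no stress test) the regulator holds the prior 4/5 and pays 4/5·262 + 1/5·82 = 226. Off-path (stress test) belief 1/2 gives 1/2·262 + 1/2·82 = 172.
Solvent: no stress test gives 226 − 0 = 226; stress test gives 172 − 48 = 124. Stays. ✓
Distressed: no stress test gives 226 − 0 = 226; stress test gives 172 − 231 = -59. Stays. ✓

Yes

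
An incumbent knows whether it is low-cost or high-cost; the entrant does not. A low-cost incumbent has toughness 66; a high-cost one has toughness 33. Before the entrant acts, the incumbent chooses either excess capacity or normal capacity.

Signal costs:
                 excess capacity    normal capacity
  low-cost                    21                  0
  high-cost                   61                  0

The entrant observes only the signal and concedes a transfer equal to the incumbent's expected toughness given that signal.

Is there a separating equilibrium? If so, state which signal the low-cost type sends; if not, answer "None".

excess capacity

Try low-cost → excess capacity, high-cost → normal capacity:
  If types separate, excess capacity earns payment 66 and normal capacity earns 33.
  Low-cost: excess capacity gives 66 − 21 = 45; normal capacity gives 33 − 0 = 33. No deviation. ✓
  High-cost: normal capacity gives 33 − 0 = 33; excess capacity gives 66 − 61 = 5. No deviation. ✓
Both hold — the low-cost type sends excess capacity.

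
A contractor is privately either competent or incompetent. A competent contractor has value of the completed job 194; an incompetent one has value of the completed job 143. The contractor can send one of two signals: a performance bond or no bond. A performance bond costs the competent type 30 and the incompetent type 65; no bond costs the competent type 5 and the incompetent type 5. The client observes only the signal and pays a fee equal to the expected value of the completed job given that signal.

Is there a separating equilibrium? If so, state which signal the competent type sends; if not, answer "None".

bond

Try competent → bond, incompetent → no bond:
  Under separation the client infers type exactly: bond → competent (pays 194), no bond → incompetent (pays 143).
  Competent: bond gives 194 − 30 = 164; no bond gives 143 − 5 = 138. No deviation. ✓
  Incompetent: no bond gives 143 − 5 = 138; bond gives 194 − 65 = 129. No deviation. ✓
Both hold — the competent type sends bond.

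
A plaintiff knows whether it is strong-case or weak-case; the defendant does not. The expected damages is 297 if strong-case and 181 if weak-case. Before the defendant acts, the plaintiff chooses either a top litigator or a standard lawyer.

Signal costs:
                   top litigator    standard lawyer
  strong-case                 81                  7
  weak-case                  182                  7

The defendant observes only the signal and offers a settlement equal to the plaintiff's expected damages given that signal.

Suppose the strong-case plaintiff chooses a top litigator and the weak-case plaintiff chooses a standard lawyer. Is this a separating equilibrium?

Under separation the defendant infers type exactly: top litigator → strong-case (pays 297), standard lawyer → weak-case (pays 181).
Strong-case: top litigator gives 297 − 81 = 216; standard lawyer gives 181 − 7 = 174. No deviation. ✓
Weak-case: standard lawyer gives 181 − 7 = 174; top litigator gives 297 − 182 = 115. No deviation. ✓
Neither type gains from mimicking the other.

Yes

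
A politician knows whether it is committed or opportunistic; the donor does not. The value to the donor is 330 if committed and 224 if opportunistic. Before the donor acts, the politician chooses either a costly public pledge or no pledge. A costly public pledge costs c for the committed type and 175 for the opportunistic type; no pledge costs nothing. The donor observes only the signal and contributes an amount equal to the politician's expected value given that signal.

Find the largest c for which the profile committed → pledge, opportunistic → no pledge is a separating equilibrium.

Under separation: pledge → committed (pays 330); no pledge → opportunistic (pays 224).
Opportunistic: 224 − 0 = 224 ≥ 330 − 175 = 155. Holds regardless of c. ✓
Committed: 330 − c ≥ 224 − 0, so c ≤ 330 − 224 = 106.

106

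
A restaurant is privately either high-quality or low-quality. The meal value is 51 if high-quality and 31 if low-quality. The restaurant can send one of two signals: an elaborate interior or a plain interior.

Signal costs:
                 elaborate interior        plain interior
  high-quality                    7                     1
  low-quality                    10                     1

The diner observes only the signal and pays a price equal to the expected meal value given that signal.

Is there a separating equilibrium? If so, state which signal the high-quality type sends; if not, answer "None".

Try high-quality → elaborate interior, low-quality → plain interior:
  Under separation the diner infers type exactly: elaborate interior → high-quality (pays 51), plain interior → low-quality (pays 31).
  High-quality: elaborate interior gives 51 − 7 = 44; plain interior gives 31 − 1 = 30. No deviation. ✓
  Low-quality: plain interior gives 31 − 1 = 30; elaborate interior gives 51 − 10 = 41. Would deviate. ✗
Try high-quality → plain interior, low-quality → elaborate interior:
  Under separation the diner infers type exactly: plain interior → high-quality (pays 51), elaborate interior → low-quality (pays 31).
  High-quality: plain interior gives 51 − 1 = 50; elaborate interior gives 31 − 7 = 24. No deviation. ✓
  Low-quality: elaborate interior gives 31 − 10 = 21; plain interior gives 51 − 1 = 50. Would deviate. ✗
Neither assignment is incentive-compatible.

None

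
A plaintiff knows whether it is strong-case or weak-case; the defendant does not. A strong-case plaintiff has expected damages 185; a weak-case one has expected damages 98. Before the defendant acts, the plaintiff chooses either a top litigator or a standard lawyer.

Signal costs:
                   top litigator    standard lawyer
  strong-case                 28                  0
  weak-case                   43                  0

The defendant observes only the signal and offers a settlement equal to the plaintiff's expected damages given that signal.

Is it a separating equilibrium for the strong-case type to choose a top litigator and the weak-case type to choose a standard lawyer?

Under separation the defendant infers type exactly: top litigator → strong-case (pays 185), standard lawyer → weak-case (pays 98).
Strong-case: top litigator gives 185 − 28 = 157; standard lawyer gives 98 − 0 = 98. No deviation. ✓
Weak-case: standard lawyer gives 98 − 0 = 98; top litigator gives 185 − 43 = 142. Would deviate. ✗

No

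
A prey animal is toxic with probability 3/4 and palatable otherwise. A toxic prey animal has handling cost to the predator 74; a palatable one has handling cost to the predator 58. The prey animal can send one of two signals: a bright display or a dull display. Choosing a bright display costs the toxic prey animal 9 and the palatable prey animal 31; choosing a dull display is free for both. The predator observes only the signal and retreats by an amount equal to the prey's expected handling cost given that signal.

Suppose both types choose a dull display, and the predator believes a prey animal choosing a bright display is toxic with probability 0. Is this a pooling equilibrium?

At the pooled signal (dull display) the predator holds the prior 3/4 and pays 3/4·74 + 1/4·58 = 70. Off-path (bright display) belief 0 gives 0·74 + 1·58 = 58.
Toxic: dull display gives 70 − 0 = 70; bright display gives 58 − 9 = 49. Stays. ✓
Palatable: dull display gives 70 − 0 = 70; bright display gives 58 − 31 = 27. Stays. ✓

Yes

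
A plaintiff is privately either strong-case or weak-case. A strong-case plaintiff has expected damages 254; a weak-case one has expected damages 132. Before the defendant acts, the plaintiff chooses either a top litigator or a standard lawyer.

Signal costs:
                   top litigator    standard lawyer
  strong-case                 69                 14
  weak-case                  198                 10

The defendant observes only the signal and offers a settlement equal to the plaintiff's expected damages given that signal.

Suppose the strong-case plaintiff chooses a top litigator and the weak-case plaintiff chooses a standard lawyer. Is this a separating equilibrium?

Under separation the defendant infers type exactly: top litigator → strong-case (pays 254), standard lawyer → weak-case (pays 132).
Strong-case: top litigator gives 254 − 69 = 185; standard lawyer gives 132 − 14 = 118. No deviation. ✓
Weak-case: standard lawyer gives 132 − 10 = 122; top litigator gives 254 − 198 = 56. No deviation. ✓
Both incentive constraints hold.

Yes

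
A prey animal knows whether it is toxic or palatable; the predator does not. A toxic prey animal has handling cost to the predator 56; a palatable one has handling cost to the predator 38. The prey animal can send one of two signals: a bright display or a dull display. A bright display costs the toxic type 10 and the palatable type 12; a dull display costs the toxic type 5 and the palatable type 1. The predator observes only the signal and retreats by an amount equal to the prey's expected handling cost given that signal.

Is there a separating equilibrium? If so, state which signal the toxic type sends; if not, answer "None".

None

Try toxic → bright display, palatable → dull display:
  If types separate, bright display earns payment 56 and dull display earns 38.
  Toxic: bright display gives 56 − 10 = 46; dull display gives 38 − 5 = 33. No deviation. ✓
  Palatable: dull display gives 38 − 1 = 37; bright display gives 56 − 12 = 44. Would deviate. ✗
Try toxic → dull display, palatable → bright display:
  If types separate, dull display earns payment 56 and bright display earns 38.
  Toxic: dull display gives 56 − 5 = 51; bright display gives 38 − 10 = 28. No deviation. ✓
  Palatable: bright display gives 38 − 12 = 26; dull display gives 56 − 1 = 55. Would deviate. ✗
Neither assignment is incentive-compatible.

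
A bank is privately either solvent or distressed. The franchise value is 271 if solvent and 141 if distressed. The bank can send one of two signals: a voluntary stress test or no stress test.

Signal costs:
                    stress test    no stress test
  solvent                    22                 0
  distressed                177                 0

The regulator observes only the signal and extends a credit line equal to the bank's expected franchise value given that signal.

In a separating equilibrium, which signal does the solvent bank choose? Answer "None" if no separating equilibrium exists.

Try solvent → stress test, distressed → no stress test:
  Under separation the regulator infers type exactly: stress test → solvent (pays 271), no stress test → distressed (pays 141).
  Solvent: stress test gives 271 − 22 = 249; no stress test gives 141 − 0 = 141. No deviation. ✓
  Distressed: no stress test gives 141 − 0 = 141; stress test gives 271 − 177 = 94. No deviation. ✓
Both hold — the solvent type sends stress test.

stress test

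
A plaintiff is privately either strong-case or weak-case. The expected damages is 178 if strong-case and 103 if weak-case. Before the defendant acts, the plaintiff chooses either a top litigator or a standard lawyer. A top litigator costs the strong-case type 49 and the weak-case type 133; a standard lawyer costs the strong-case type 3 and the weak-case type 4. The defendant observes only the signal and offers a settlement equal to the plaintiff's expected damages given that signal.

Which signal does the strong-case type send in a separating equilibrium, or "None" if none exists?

top litigator

Try strong-case → top litigator, weak-case → standard lawyer:
  Under separation the defendant infers type exactly: top litigator → strong-case (pays 178), standard lawyer → weak-case (pays 103).
  Strong-case: top litigator gives 178 − 49 = 129; standard lawyer gives 103 − 3 = 100. No deviation. ✓
  Weak-case: standard lawyer gives 103 − 4 = 99; top litigator gives 178 − 133 = 45. No deviation. ✓
Both hold — the strong-case type sends top litigator.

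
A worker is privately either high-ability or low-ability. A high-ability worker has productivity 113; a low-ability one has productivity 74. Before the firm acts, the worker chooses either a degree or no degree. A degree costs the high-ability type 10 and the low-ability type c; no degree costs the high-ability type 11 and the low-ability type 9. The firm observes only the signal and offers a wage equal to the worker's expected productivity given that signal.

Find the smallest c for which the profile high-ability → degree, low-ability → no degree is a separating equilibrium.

Under separation: degree → high-ability (pays 113); no degree → low-ability (pays 74).
High-ability: 113 − 10 = 103 ≥ 74 − 11 = 63. Holds regardless of c. ✓
Low-ability: 74 − 9 ≥ 113 − c, so c ≥ 113 − 65 = 48.

48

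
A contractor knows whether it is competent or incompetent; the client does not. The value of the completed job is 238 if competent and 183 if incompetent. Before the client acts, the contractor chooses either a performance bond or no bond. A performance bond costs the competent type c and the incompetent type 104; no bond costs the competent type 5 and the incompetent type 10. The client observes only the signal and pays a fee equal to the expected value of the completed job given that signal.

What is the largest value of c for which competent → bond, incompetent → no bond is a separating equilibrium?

Under separation: bond → competent (pays 238); no bond → incompetent (pays 183).
Incompetent: 183 − 10 = 173 ≥ 238 − 104 = 134. Holds regardless of c. ✓
Competent: 238 − c ≥ 183 − 5, so c ≤ 238 − 178 = 60.

60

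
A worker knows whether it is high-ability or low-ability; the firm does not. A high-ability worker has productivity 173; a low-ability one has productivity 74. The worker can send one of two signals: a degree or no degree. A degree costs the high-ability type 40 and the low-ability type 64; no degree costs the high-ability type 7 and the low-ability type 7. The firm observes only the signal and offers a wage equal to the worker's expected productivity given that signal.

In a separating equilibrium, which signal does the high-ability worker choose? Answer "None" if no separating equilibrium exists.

None

Try high-ability → degree, low-ability → no degree:
  Under separation the firm infers type exactly: degree → high-ability (pays 173), no degree → low-ability (pays 74).
  High-ability: degree gives 173 − 40 = 133; no degree gives 74 − 7 = 67. No deviation. ✓
  Low-ability: no degree gives 74 − 7 = 67; degree gives 173 − 64 = 109. Would deviate. ✗
Try high-ability → no degree, low-ability → degree:
  Under separation the firm infers type exactly: no degree → high-ability (pays 173), degree → low-ability (pays 74).
  High-ability: no degree gives 173 − 7 = 166; degree gives 74 − 40 = 34. No deviation. ✓
  Low-ability: degree gives 74 − 64 = 10; no degree gives 173 − 7 = 166. Would deviate. ✗
Neither assignment is incentive-compatible.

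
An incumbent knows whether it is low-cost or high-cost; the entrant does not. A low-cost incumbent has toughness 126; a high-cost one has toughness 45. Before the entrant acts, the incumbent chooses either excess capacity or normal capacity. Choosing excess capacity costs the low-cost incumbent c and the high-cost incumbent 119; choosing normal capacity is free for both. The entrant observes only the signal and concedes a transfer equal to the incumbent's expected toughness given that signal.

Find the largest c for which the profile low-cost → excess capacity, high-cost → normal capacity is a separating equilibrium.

Under separation: excess capacity → low-cost (pays 126); normal capacity → high-cost (pays 45).
High-cost: 45 − 0 = 45 ≥ 126 − 119 = 7. Holds regardless of c. ✓
Low-cost: 126 − c ≥ 45 − 0, so c ≤ 126 − 45 = 81.

81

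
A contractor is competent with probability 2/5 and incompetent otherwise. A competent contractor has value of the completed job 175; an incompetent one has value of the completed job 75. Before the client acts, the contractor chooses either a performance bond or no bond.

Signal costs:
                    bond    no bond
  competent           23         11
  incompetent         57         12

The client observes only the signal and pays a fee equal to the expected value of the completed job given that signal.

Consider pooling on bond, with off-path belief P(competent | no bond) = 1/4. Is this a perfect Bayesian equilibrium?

At the pooled signal (bond) the client holds the prior 2/5 and pays 2/5·175 + 3/5·75 = 115. Off-path (no bond) belief 1/4 gives 1/4·175 + 3/4·75 = 100.
Competent: bond gives 115 − 23 = 92; no bond gives 100 − 11 = 89. Stays. ✓
Incompetent: bond gives 115 − 57 = 58; no bond gives 100 − 12 = 88. Deviates. ✗

No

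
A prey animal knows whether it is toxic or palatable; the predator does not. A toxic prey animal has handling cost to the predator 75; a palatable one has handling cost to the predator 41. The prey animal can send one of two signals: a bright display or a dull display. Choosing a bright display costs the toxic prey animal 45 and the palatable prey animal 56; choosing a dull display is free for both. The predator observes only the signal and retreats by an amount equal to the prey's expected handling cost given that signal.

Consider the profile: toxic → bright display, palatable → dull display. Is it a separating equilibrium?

No

If types separate, bright display earns payment 75 and dull display earns 41.
Toxic: bright display gives 75 − 45 = 30; dull display gives 41 − 0 = 41. Would deviate. ✗
Palatable: dull display gives 41 − 0 = 41; bright display gives 75 − 56 = 19. No deviation. ✓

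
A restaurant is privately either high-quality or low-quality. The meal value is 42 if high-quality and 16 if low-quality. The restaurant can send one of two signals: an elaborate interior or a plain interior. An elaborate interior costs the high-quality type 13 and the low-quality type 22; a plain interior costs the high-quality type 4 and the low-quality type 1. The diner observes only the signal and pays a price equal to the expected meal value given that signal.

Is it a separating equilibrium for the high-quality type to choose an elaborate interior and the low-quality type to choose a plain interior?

No

Under separation the diner infers type exactly: elaborate interior → high-quality (pays 42), plain interior → low-quality (pays 16).
High-quality: elaborate interior gives 42 − 13 = 29; plain interior gives 16 − 4 = 12. No deviation. ✓
Low-quality: plain interior gives 16 − 1 = 15; elaborate interior gives 42 − 22 = 20. Would deviate. ✗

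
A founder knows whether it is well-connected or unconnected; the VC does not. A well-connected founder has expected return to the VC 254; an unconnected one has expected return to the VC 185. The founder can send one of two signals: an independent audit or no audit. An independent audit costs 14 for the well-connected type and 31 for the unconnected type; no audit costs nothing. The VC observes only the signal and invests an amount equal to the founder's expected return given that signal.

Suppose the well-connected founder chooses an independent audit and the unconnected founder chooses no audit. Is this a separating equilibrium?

No

Under separation the VC infers type exactly: audit → well-connected (pays 254), no audit → unconnected (pays 185).
Well-connected: audit gives 254 − 14 = 240; no audit gives 185 − 0 = 185. No deviation. ✓
Unconnected: no audit gives 185 − 0 = 185; audit gives 254 − 31 = 223. Would deviate. ✗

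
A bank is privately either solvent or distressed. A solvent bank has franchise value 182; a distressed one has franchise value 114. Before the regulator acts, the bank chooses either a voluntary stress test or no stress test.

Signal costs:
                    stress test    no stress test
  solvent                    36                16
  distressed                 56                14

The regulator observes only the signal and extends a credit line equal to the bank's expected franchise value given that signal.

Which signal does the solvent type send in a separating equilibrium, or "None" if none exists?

None

Try solvent → stress test, distressed → no stress test:
  Under separation the regulator infers type exactly: stress test → solvent (pays 182), no stress test → distressed (pays 114).
  Solvent: stress test gives 182 − 36 = 146; no stress test gives 114 − 16 = 98. No deviation. ✓
  Distressed: no stress test gives 114 − 14 = 100; stress test gives 182 − 56 = 126. Would deviate. ✗
Try solvent → no stress test, distressed → stress test:
  Under separation the regulator infers type exactly: no stress test → solvent (pays 182), stress test → distressed (pays 114).
  Solvent: no stress test gives 182 − 16 = 166; stress test gives 114 − 36 = 78. No deviation. ✓
  Distressed: stress test gives 114 − 56 = 58; no stress test gives 182 − 14 = 168. Would deviate. ✗
Neither assignment is incentive-compatible.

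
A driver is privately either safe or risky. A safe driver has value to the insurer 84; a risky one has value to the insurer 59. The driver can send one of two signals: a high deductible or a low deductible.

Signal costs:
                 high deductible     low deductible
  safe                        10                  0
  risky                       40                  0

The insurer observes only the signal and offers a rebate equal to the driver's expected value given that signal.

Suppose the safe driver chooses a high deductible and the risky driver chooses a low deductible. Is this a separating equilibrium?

Yes

If types separate, high deductible earns payment 84 and low deductible earns 59.
Safe: high deductible gives 84 − 10 = 74; low deductible gives 59 − 0 = 59. No deviation. ✓
Risky: low deductible gives 59 − 0 = 59; high deductible gives 84 − 40 = 44. No deviation. ✓
Both incentive constraints hold.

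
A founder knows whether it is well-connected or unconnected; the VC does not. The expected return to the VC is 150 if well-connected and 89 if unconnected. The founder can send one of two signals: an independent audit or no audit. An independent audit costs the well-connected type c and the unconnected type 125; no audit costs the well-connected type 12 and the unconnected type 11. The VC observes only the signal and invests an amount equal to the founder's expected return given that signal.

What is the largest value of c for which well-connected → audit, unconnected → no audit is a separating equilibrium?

73

Under separation: audit → well-connected (pays 150); no audit → unconnected (pays 89).
Unconnected: 89 − 11 = 78 ≥ 150 − 125 = 25. Holds regardless of c. ✓
Well-connected: 150 − c ≥ 89 − 12, so c ≤ 150 − 77 = 73.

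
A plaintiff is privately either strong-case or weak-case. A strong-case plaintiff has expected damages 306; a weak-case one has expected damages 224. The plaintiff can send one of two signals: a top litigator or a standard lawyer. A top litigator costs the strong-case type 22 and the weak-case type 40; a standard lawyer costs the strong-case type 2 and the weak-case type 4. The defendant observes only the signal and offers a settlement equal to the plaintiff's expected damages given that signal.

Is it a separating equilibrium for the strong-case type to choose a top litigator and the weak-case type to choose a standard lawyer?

If types separate, top litigator earns payment 306 and standard lawyer earns 224.
Strong-case: top litigator gives 306 − 22 = 284; standard lawyer gives 224 − 2 = 222. No deviation. ✓
Weak-case: standard lawyer gives 224 − 4 = 220; top litigator gives 306 − 40 = 266. Would deviate. ✗

No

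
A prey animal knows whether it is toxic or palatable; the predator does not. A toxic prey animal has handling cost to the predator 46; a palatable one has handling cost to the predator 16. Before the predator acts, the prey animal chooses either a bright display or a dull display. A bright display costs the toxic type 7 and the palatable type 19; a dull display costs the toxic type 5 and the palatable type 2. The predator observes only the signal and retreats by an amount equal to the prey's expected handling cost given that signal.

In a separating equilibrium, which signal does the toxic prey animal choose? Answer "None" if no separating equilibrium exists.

Try toxic → bright display, palatable → dull display:
  Under separation the predator infers type exactly: bright display → toxic (pays 46), dull display → palatable (pays 16).
  Toxic: bright display gives 46 − 7 = 39; dull display gives 16 − 5 = 11. No deviation. ✓
  Palatable: dull display gives 16 − 2 = 14; bright display gives 46 − 19 = 27. Would deviate. ✗
Try toxic → dull display, palatable → bright display:
  Under separation the predator infers type exactly: dull display → toxic (pays 46), bright display → palatable (pays 16).
  Toxic: dull display gives 46 − 5 = 41; bright display gives 16 − 7 = 9. No deviation. ✓
  Palatable: bright display gives 16 − 19 = -3; dull display gives 46 − 2 = 44. Would deviate. ✗
Neither assignment is incentive-compatible.

None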